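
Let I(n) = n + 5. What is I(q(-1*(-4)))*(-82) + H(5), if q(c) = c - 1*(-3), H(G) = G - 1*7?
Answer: -986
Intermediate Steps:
H(G) = -7 + G (H(G) = G - 7 = -7 + G)
q(c) = 3 + c (q(c) = c + 3 = 3 + c)
I(n) = 5 + n
I(q(-1*(-4)))*(-82) + H(5) = (5 + (3 - 1*(-4)))*(-82) + (-7 + 5) = (5 + (3 + 4))*(-82) - 2 = (5 + 7)*(-82) - 2 = 12*(-82) - 2 = -984 - 2 = -986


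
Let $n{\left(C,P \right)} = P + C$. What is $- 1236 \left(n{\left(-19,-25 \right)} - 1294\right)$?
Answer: $1653768$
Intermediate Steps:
$n{\left(C,P \right)} = C + P$
$- 1236 \left(n{\left(-19,-25 \right)} - 1294\right) = - 1236 \left(\left(-19 - 25\right) - 1294\right) = - 1236 \left(-44 - 1294\right) = \left(-1236\right) \left(-1338\right) = 1653768$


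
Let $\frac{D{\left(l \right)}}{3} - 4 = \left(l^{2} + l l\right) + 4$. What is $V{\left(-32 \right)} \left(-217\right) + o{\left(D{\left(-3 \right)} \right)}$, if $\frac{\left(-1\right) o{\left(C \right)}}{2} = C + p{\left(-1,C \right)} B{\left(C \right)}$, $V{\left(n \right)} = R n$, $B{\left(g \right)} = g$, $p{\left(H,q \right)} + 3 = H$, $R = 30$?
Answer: $208788$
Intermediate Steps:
$p{\left(H,q \right)} = -3 + H$
$V{\left(n \right)} = 30 n$
$D{\left(l \right)} = 24 + 6 l^{2}$ ($D{\left(l \right)} = 12 + 3 \left(\left(l^{2} + l l\right) + 4\right) = 12 + 3 \left(\left(l^{2} + l^{2}\right) + 4\right) = 12 + 3 \left(2 l^{2} + 4\right) = 12 + 3 \left(4 + 2 l^{2}\right) = 12 + \left(12 + 6 l^{2}\right) = 24 + 6 l^{2}$)
$o{\left(C \right)} = 6 C$ ($o{\left(C \right)} = - 2 \left(C + \left(-3 - 1\right) C\right) = - 2 \left(C - 4 C\right) = - 2 \left(- 3 C\right) = 6 C$)
$V{\left(-32 \right)} \left(-217\right) + o{\left(D{\left(-3 \right)} \right)} = 30 \left(-32\right) \left(-217\right) + 6 \left(24 + 6 \left(-3\right)^{2}\right) = \left(-960\right) \left(-217\right) + 6 \left(24 + 6 \cdot 9\right) = 208320 + 6 \left(24 + 54\right) = 208320 + 6 \cdot 78 = 208320 + 468 = 208788$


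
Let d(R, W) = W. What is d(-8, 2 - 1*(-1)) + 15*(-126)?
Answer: -1887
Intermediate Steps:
d(-8, 2 - 1*(-1)) + 15*(-126) = (2 - 1*(-1)) + 15*(-126) = (2 + 1) - 1890 = 3 - 1890 = -1887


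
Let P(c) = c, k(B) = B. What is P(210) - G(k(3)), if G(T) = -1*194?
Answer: 404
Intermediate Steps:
G(T) = -194
P(210) - G(k(3)) = 210 - 1*(-194) = 210 + 194 = 404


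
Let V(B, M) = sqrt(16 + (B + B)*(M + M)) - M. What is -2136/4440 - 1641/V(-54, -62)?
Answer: 2995179/294890 - 547*sqrt(838)/797 ≈ -9.7109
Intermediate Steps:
V(B, M) = sqrt(16 + 4*B*M) - M (V(B, M) = sqrt(16 + (2*B)*(2*M)) - M = sqrt(16 + 4*B*M) - M)
-2136/4440 - 1641/V(-54, -62) = -2136/4440 - 1641/(-1*(-62) + 2*sqrt(4 - 54*(-62))) = -2136*1/4440 - 1641/(62 + 2*sqrt(4 + 3348)) = -89/185 - 1641/(62 + 2*sqrt(3352)) = -89/185 - 1641/(62 + 2*(2*sqrt(838))) = -89/185 - 1641/(62 + 4*sqrt(838))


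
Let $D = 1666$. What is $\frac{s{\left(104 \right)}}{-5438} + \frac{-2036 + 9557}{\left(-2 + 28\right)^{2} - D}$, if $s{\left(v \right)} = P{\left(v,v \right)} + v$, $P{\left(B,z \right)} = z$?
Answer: $- \frac{6850853}{897270} \approx -7.6352$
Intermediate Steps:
$s{\left(v \right)} = 2 v$ ($s{\left(v \right)} = v + v = 2 v$)
$\frac{s{\left(104 \right)}}{-5438} + \frac{-2036 + 9557}{\left(-2 + 28\right)^{2} - D} = \frac{2 \cdot 104}{-5438} + \frac{-2036 + 9557}{\left(-2 + 28\right)^{2} - 1666} = 208 \left(- \frac{1}{5438}\right) + \frac{7521}{26^{2} - 1666} = - \frac{104}{2719} + \frac{7521}{676 - 1666} = - \frac{104}{2719} + \frac{7521}{-990} = - \frac{104}{2719} + 7521 \left(- \frac{1}{990}\right) = - \frac{104}{2719} - \frac{2507}{330} = - \frac{6850853}{897270}$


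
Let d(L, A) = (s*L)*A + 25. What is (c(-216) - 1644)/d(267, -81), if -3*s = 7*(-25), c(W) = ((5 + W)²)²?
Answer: -1982117797/1261550 ≈ -1571.2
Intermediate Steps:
c(W) = (5 + W)⁴
s = 175/3 (s = -7*(-25)/3 = -⅓*(-175) = 175/3 ≈ 58.333)
d(L, A) = 25 + 175*A*L/3 (d(L, A) = (175*L/3)*A + 25 = 175*A*L/3 + 25 = 25 + 175*A*L/3)
(c(-216) - 1644)/d(267, -81) = ((5 - 216)⁴ - 1644)/(25 + (175/3)*(-81)*267) = ((-211)⁴ - 1644)/(25 - 1261575) = (1982119441 - 1644)/(-1261550) = 1982117797*(-1/1261550) = -1982117797/1261550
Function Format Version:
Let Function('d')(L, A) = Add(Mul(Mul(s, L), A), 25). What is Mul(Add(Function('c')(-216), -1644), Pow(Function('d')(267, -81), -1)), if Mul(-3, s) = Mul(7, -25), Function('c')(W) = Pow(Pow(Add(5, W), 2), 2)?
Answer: Rational(-1982117797, 1261550) ≈ -1571.2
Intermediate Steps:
Function('c')(W) = Pow(Add(5, W), 4)
s = Rational(175, 3) (s = Mul(Rational(-1, 3), Mul(7, -25)) = Mul(Rational(-1, 3), -175) = Rational(175, 3) ≈ 58.333)
Function('d')(L, A) = Add(25, Mul(Rational(175, 3), A, L)) (Function('d')(L, A) = Add(Mul(Mul(Rational(175, 3), L), A), 25) = Add(Mul(Rational(175, 3), A, L), 25) = Add(25, Mul(Rational(175, 3), A, L)))
Mul(Add(Function('c')(-216), -1644), Pow(Function('d')(267, -81), -1)) = Mul(Add(Pow(Add(5, -216), 4), -1644), Pow(Add(25, Mul(Rational(175, 3), -81, 267)), -1)) = Mul(Add(Pow(-211, 4), -1644), Pow(Add(25, -1261575), -1)) = Mul(Add(1982119441, -1644), Pow(-1261550, -1)) = Mul(1982117797, Rational(-1, 1261550)) = Rational(-1982117797, 1261550)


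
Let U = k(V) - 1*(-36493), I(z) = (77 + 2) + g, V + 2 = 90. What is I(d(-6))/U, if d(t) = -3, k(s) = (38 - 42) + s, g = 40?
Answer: 119/36577 ≈ 0.0032534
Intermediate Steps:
V = 88 (V = -2 + 90 = 88)
k(s) = -4 + s
I(z) = 119 (I(z) = (77 + 2) + 40 = 79 + 40 = 119)
U = 36577 (U = (-4 + 88) - 1*(-36493) = 84 + 36493 = 36577)
I(d(-6))/U = 119/36577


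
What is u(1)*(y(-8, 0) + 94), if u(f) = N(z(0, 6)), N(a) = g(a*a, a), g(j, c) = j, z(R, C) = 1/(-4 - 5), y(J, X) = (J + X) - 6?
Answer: 80/81 ≈ 0.98765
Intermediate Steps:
y(J, X) = -6 + J + X
z(R, C) = -⅑ (z(R, C) = 1/(-9) = -⅑)
N(a) = a² (N(a) = a*a = a²)
u(f) = 1/81 (u(f) = (-⅑)² = 1/81)
u(1)*(y(-8, 0) + 94) = ((-6 - 8 + 0) + 94)/81 = (-14 + 94)/81 = (1/81)*80 = 80/81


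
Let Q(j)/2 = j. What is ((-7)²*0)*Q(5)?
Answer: 0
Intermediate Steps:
Q(j) = 2*j
((-7)²*0)*Q(5) = ((-7)²*0)*(2*5) = (49*0)*10 = 0*10 = 0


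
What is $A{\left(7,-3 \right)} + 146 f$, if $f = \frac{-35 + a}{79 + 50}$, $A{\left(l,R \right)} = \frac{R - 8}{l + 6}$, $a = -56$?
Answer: $- \frac{174137}{1677} \approx -103.84$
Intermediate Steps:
$A{\left(l,R \right)} = \frac{-8 + R}{6 + l}$
$f = - \frac{91}{129}$ ($f = \frac{-35 - 56}{79 + 50} = - \frac{91}{129} \approx -0.70543$)
$A{\left(7,-3 \right)} + 146 f = \frac{-8 - 3}{6 + 7} + 146 \left(- \frac{91}{129}\right) = \frac{1}{13} \left(-11\right) - \frac{13286}{129} = - \frac{11}{13} - \frac{13286}{129} = - \frac{174137}{1677}$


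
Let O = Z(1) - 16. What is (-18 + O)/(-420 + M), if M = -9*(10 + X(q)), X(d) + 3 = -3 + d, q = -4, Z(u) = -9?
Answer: 43/420 ≈ 0.10238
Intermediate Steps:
X(d) = -6 + d (X(d) = -3 + (-3 + d) = -6 + d)
O = -25 (O = -9 - 16 = -25)
M = 0 (M = -9*(10 + (-6 - 4)) = -9*(10 - 10) = -9*0 = 0)
(-18 + O)/(-420 + M) = (-18 - 25)/(-420 + 0) = -43/(-420) = -43*(-1/420) = 43/420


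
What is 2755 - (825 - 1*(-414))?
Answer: 1516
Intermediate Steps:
2755 - (825 - 1*(-414)) = 2755 - (825 + 414) = 2755 - 1*1239 = 2755 - 1239 = 1516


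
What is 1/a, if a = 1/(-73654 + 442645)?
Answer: 368991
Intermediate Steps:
a = 1/368991 ≈ 2.7101e-6
1/a = 1/(1/368991) = 368991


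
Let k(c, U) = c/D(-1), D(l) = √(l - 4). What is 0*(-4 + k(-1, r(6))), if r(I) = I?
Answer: 0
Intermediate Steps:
D(l) = √(-4 + l)
k(c, U) = -I*c*√5/5 (k(c, U) = c/(√(-4 - 1)) = c/(√(-5)) = c/((I*√5)) = c*(-I*√5/5) = -I*c*√5/5)
0*(-4 + k(-1, r(6))) = 0*(-4 - ⅕*I*(-1)*√5) = 0*(-4 + I*√5/5) = 0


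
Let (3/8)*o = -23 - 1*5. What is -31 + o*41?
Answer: -9277/3 ≈ -3092.3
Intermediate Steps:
o = -224/3 (o = 8*(-23 - 1*5)/3 = 8*(-23 - 5)/3 = (8/3)*(-28) = -224/3 ≈ -74.667)
-31 + o*41 = -31 - 224/3*41 = -31 - 9184/3 = -9277/3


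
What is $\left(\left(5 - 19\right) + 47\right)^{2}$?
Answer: $1089$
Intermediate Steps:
$\left(\left(5 - 19\right) + 47\right)^{2} = \left(-14 + 47\right)^{2} = 33^{2} = 1089$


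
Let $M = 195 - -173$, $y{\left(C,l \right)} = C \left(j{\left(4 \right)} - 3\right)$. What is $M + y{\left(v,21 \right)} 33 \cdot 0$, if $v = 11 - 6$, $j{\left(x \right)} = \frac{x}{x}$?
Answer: $368$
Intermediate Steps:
$j{\left(x \right)} = 1$
$v = 5$
$y{\left(C,l \right)} = - 2 C$ ($y{\left(C,l \right)} = C \left(1 - 3\right) = C \left(-2\right) = - 2 C$)
$M = 368$ ($M = 195 + 173 = 368$)
$M + y{\left(v,21 \right)} 33 \cdot 0 = 368 + \left(-2\right) 5 \cdot 33 \cdot 0 = 368 - 0 = 368 + 0 = 368$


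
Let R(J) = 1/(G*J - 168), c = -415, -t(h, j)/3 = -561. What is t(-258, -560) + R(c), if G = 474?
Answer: 331345673/196878 ≈ 1683.0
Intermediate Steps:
t(h, j) = 1683 (t(h, j) = -3*(-561) = 1683)
R(J) = 1/(-168 + 474*J) (R(J) = 1/(474*J - 168) = 1/(-168 + 474*J))
t(-258, -560) + R(c) = 1683 + 1/(6*(-28 + 79*(-415))) = 1683 + 1/(6*(-28 - 32785)) = 1683 + (⅙)/(-32813) = 1683 + (⅙)*(-1/32813) = 1683 - 1/196878 = 331345673/196878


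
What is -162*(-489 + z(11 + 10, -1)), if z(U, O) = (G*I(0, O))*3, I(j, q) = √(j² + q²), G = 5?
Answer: 76788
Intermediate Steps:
z(U, O) = 15*√(O²) (z(U, O) = (5*√(0² + O²))*3 = (5*√(0 + O²))*3 = (5*√(O²))*3 = 15*√(O²))
-162*(-489 + z(11 + 10, -1)) = -162*(-489 + 15*√((-1)²)) = -162*(-489 + 15*√1) = -162*(-489 + 15*1) = -162*(-489 + 15) = -162*(-474) = 76788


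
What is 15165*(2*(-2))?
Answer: -60660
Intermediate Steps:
15165*(2*(-2)) = 15165*(-4) = -60660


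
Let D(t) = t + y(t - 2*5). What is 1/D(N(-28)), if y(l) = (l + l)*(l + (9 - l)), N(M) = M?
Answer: -1/712 ≈ -0.0014045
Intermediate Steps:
y(l) = 18*l (y(l) = (2*l)*9 = 18*l)
D(t) = -180 + 19*t (D(t) = t + 18*(t - 2*5) = t + 18*(t - 10) = t + 18*(-10 + t) = t + (-180 + 18*t) = -180 + 19*t)
1/D(N(-28)) = 1/(-180 + 19*(-28)) = 1/(-180 - 532) = 1/(-712) = -1/712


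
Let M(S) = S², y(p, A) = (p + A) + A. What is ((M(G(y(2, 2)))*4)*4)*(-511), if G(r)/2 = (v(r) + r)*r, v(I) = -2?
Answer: -18837504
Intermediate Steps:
y(p, A) = p + 2*A (y(p, A) = (A + p) + A = p + 2*A)
G(r) = 2*r*(-2 + r) (G(r) = 2*((-2 + r)*r) = 2*(r*(-2 + r)) = 2*r*(-2 + r))
((M(G(y(2, 2)))*4)*4)*(-511) = (((2*(2 + 2*2)*(-2 + (2 + 2*2)))²*4)*4)*(-511) = (((2*(2 + 4)*(-2 + (2 + 4)))²*4)*4)*(-511) = (((2*6*(-2 + 6))²*4)*4)*(-511) = (((2*6*4)²*4)*4)*(-511) = ((48²*4)*4)*(-511) = ((2304*4)*4)*(-511) = (9216*4)*(-511) = 36864*(-511) = -18837504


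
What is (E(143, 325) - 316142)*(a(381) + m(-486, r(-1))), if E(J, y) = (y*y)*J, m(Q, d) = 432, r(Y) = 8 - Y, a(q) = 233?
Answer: 9834174945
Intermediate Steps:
E(J, y) = J*y² (E(J, y) = y²*J = J*y²)
(E(143, 325) - 316142)*(a(381) + m(-486, r(-1))) = (143*325² - 316142)*(233 + 432) = (143*105625 - 316142)*665 = (15104375 - 316142)*665 = 14788233*665 = 9834174945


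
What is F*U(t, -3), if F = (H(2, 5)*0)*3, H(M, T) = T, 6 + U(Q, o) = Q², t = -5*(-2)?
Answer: 0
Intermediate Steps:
t = 10
U(Q, o) = -6 + Q²
F = 0 (F = (5*0)*3 = 0*3 = 0)
F*U(t, -3) = 0*(-6 + 10²) = 0*(-6 + 100) = 0*94 = 0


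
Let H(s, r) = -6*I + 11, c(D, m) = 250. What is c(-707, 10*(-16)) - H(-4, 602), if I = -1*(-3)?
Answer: 257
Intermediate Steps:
I = 3
H(s, r) = -7 (H(s, r) = -6*3 + 11 = -18 + 11 = -7)
c(-707, 10*(-16)) - H(-4, 602) = 250 - 1*(-7) = 250 + 7 = 257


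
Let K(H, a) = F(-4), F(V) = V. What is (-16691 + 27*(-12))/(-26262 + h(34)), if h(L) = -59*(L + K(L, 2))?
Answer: 17015/28032 ≈ 0.60699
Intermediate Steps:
K(H, a) = -4
h(L) = 236 - 59*L (h(L) = -59*(L - 4) = -59*(-4 + L) = 236 - 59*L)
(-16691 + 27*(-12))/(-26262 + h(34)) = (-16691 + 27*(-12))/(-26262 + (236 - 59*34)) = (-16691 - 324)/(-26262 + (236 - 2006)) = -17015/(-26262 - 1770) = -17015/(-28032) = -17015*(-1/28032) = 17015/28032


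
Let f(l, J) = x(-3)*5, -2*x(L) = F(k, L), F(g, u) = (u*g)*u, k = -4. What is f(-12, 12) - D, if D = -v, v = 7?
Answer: 97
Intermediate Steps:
F(g, u) = g*u² (F(g, u) = (g*u)*u = g*u²)
x(L) = 2*L² (x(L) = -(-2)*L² = 2*L²)
f(l, J) = 90 (f(l, J) = (2*(-3)²)*5 = (2*9)*5 = 18*5 = 90)
D = -7 (D = -1*7 = -7)
f(-12, 12) - D = 90 - 1*(-7) = 90 + 7 = 97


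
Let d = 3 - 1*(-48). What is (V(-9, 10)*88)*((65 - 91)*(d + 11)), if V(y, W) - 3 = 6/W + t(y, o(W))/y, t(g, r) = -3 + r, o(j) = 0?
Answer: -8369504/15 ≈ -5.5797e+5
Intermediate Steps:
d = 51 (d = 3 + 48 = 51)
V(y, W) = 3 - 3/y + 6/W (V(y, W) = 3 + (6/W + (-3 + 0)/y) = 3 + (6/W - 3/y) = 3 + (-3/y + 6/W) = 3 - 3/y + 6/W)
(V(-9, 10)*88)*((65 - 91)*(d + 11)) = ((3 - 3/(-9) + 6/10)*88)*((65 - 91)*(51 + 11)) = ((3 - 3*(-⅑) + 6*(⅒))*88)*(-26*62) = ((3 + ⅓ + ⅗)*88)*(-1612) = ((59/15)*88)*(-1612) = (5192/15)*(-1612) = -8369504/15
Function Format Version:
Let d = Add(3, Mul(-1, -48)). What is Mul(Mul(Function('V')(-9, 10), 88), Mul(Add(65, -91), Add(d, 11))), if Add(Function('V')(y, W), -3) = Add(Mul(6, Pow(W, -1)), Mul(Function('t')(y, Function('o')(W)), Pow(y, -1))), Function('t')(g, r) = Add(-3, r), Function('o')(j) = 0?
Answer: Rational(-8369504, 15) ≈ -5.5797e+5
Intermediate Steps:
d = 51 (d = Add(3, 48) = 51)
Function('V')(y, W) = Add(3, Mul(-3, Pow(y, -1)), Mul(6, Pow(W, -1))) (Function('V')(y, W) = Add(3, Add(Mul(6, Pow(W, -1)), Mul(Add(-3, 0), Pow(y, -1)))) = Add(3, Add(Mul(6, Pow(W, -1)), Mul(-3, Pow(y, -1)))) = Add(3, Add(Mul(-3, Pow(y, -1)), Mul(6, Pow(W, -1)))) = Add(3, Mul(-3, Pow(y, -1)), Mul(6, Pow(W, -1))))
Mul(Mul(Function('V')(-9, 10), 88), Mul(Add(65, -91), Add(d, 11))) = Mul(Mul(Add(3, Mul(-3, Pow(-9, -1)), Mul(6, Pow(10, -1))), 88), Mul(Add(65, -91), Add(51, 11))) = Mul(Mul(Add(3, Mul(-3, Rational(-1, 9)), Mul(6, Rational(1, 10))), 88), Mul(-26, 62)) = Mul(Mul(Add(3, Rational(1, 3), Rational(3, 5)), 88), -1612) = Mul(Mul(Rational(59, 15), 88), -1612) = Mul(Rational(5192, 15), -1612) = Rational(-8369504, 15)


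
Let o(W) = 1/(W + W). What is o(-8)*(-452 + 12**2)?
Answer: 77/4 ≈ 19.250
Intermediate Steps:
o(W) = 1/(2*W)
o(-8)*(-452 + 12**2) = ((1/2)/(-8))*(-452 + 12**2) = ((1/2)*(-1/8))*(-452 + 144) = -1/16*(-308) = 77/4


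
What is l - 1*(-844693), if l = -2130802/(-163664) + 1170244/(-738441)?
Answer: 51043887350111849/60428103912 ≈ 8.4470e+5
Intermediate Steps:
l = 690972372833/60428103912 (l = -2130802*(-1/163664) + 1170244*(-1/738441) = 1065401/81832 - 1170244/738441 = 690972372833/60428103912 ≈ 11.435)
l - 1*(-844693) = 690972372833/60428103912 - 1*(-844693) = 690972372833/60428103912 + 844693 = 51043887350111849/60428103912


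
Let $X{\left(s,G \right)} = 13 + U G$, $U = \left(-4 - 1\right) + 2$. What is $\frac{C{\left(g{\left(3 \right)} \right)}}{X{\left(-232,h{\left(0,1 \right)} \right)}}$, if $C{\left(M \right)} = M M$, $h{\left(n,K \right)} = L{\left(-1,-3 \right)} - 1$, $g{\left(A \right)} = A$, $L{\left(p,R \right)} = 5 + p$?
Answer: $\frac{9}{4} \approx 2.25$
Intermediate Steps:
$U = -3$ ($U = -5 + 2 = -3$)
$h{\left(n,K \right)} = 3$ ($h{\left(n,K \right)} = \left(5 - 1\right) - 1 = 4 - 1 = 3$)
$C{\left(M \right)} = M^{2}$
$X{\left(s,G \right)} = 13 - 3 G$
$\frac{C{\left(g{\left(3 \right)} \right)}}{X{\left(-232,h{\left(0,1 \right)} \right)}} = \frac{3^{2}}{13 - 9} = \frac{9}{13 - 9} = \frac{9}{4}$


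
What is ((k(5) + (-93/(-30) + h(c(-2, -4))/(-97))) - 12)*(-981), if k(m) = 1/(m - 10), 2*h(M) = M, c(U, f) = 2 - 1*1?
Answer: 4332096/485 ≈ 8932.2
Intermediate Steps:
c(U, f) = 1 (c(U, f) = 2 - 1 = 1)
h(M) = M/2
k(m) = 1/(-10 + m)
((k(5) + (-93/(-30) + h(c(-2, -4))/(-97))) - 12)*(-981) = ((1/(-10 + 5) + (-93/(-30) + ((1/2)*1)/(-97))) - 12)*(-981) = ((1/(-5) + (-93*(-1/30) + (1/2)*(-1/97))) - 12)*(-981) = ((-1/5 + (31/10 - 1/194)) - 12)*(-981) = ((-1/5 + 1501/485) - 12)*(-981) = (1404/485 - 12)*(-981) = -4416/485*(-981) = 4332096/485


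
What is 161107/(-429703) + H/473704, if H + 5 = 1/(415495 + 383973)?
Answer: -61014741270825821/162733334249686816 ≈ -0.37494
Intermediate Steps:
H = -3997339/799468 (H = -5 + 1/(415495 + 383973) = -5 + 1/799468 = -3997339/799468 ≈ -5.0000)
161107/(-429703) + H/473704 = 161107/(-429703) - 3997339/799468/473704 = 161107*(-1/429703) - 3997339/799468*1/473704 = -161107/429703 - 3997339/378711189472 = -61014741270825821/162733334249686816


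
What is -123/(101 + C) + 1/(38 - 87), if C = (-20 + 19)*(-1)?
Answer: -2043/1666 ≈ -1.2263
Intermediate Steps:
C = 1 (C = -1*(-1) = 1)
-123/(101 + C) + 1/(38 - 87) = -123/(101 + 1) + 1/(38 - 87) = -123/102 + 1/(-49) = -123*1/102 - 1/49 = -41/34 - 1/49 = -2043/1666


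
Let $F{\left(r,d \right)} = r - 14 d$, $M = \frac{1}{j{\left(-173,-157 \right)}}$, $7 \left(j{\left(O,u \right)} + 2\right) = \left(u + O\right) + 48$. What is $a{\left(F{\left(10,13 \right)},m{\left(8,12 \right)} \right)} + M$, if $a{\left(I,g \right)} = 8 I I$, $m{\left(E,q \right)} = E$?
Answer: $\frac{70054905}{296} \approx 2.3667 \cdot 10^{5}$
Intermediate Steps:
$j{\left(O,u \right)} = \frac{34}{7} + \frac{O}{7} + \frac{u}{7}$ ($j{\left(O,u \right)} = -2 + \frac{\left(u + O\right) + 48}{7} = -2 + \frac{\left(O + u\right) + 48}{7} = -2 + \frac{48 + O + u}{7} = -2 + \left(\frac{48}{7} + \frac{O}{7} + \frac{u}{7}\right) = \frac{34}{7} + \frac{O}{7} + \frac{u}{7}$)
$M = - \frac{7}{296}$ ($M = \frac{1}{\frac{34}{7} + \frac{1}{7} \left(-173\right) + \frac{1}{7} \left(-157\right)} = \frac{1}{\frac{34}{7} - \frac{173}{7} - \frac{157}{7}} = \frac{1}{- \frac{296}{7}} = - \frac{7}{296} \approx -0.023649$)
$a{\left(I,g \right)} = 8 I^{2}$
$a{\left(F{\left(10,13 \right)},m{\left(8,12 \right)} \right)} + M = 8 \left(10 - 182\right)^{2} - \frac{7}{296} = 8 \left(-172\right)^{2} - \frac{7}{296} = 8 \cdot 29584 - \frac{7}{296} = 236672 - \frac{7}{296} = \frac{70054905}{296}$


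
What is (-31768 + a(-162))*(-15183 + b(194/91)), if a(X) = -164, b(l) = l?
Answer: 44112748788/91 ≈ 4.8476e+8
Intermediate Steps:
(-31768 + a(-162))*(-15183 + b(194/91)) = (-31768 - 164)*(-15183 + 194/91) = -31932*(-15183 + 194*(1/91)) = -31932*(-15183 + 194/91) = -31932*(-1381459/91) = 44112748788/91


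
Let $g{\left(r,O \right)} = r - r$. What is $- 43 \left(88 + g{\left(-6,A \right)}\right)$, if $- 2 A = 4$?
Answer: $-3784$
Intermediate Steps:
$A = -2$ ($A = \left(- \frac{1}{2}\right) 4 = -2$)
$g{\left(r,O \right)} = 0$
$- 43 \left(88 + g{\left(-6,A \right)}\right) = - 43 \left(88 + 0\right) = \left(-43\right) 88 = -3784$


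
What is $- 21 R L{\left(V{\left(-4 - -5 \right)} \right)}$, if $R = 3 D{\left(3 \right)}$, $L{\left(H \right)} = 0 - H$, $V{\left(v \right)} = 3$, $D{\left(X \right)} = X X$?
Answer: $1701$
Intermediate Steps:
$D{\left(X \right)} = X^{2}$
$L{\left(H \right)} = - H$
$R = 27$ ($R = 3 \cdot 3^{2} = 3 \cdot 9 = 27$)
$- 21 R L{\left(V{\left(-4 - -5 \right)} \right)} = \left(-21\right) 27 \left(\left(-1\right) 3\right) = \left(-567\right) \left(-3\right) = 1701$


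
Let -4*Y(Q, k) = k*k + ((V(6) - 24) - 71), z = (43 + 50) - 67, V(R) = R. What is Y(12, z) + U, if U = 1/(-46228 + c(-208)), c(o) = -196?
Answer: -6812723/46424 ≈ -146.75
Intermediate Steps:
z = 26 (z = 93 - 67 = 26)
Y(Q, k) = 89/4 - k**2/4 (Y(Q, k) = -(k*k + ((6 - 24) - 71))/4 = -(k**2 + (-18 - 71))/4 = -(k**2 - 89)/4 = -(-89 + k**2)/4 = 89/4 - k**2/4)
U = -1/46424 (U = 1/(-46228 - 196) = 1/(-46424) = -1/46424 ≈ -2.1541e-5)
Y(12, z) + U = (89/4 - 1/4*26**2) - 1/46424 = (89/4 - 1/4*676) - 1/46424 = (89/4 - 169) - 1/46424 = -587/4 - 1/46424 = -6812723/46424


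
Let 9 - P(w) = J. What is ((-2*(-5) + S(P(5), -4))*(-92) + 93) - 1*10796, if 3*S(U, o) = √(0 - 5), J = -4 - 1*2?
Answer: -11623 - 92*I*√5/3 ≈ -11623.0 - 68.573*I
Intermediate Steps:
J = -6 (J = -4 - 2 = -6)
P(w) = 15 (P(w) = 9 - 1*(-6) = 9 + 6 = 15)
S(U, o) = I*√5/3 (S(U, o) = √(0 - 5)/3 = √(-5)/3 = (I*√5)/3 = I*√5/3)
((-2*(-5) + S(P(5), -4))*(-92) + 93) - 1*10796 = ((-2*(-5) + I*√5/3)*(-92) + 93) - 1*10796 = ((10 + I*√5/3)*(-92) + 93) - 10796 = ((-920 - 92*I*√5/3) + 93) - 10796 = (-827 - 92*I*√5/3) - 10796 = -11623 - 92*I*√5/3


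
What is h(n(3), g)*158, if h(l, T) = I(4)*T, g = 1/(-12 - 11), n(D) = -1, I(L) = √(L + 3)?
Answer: -158*√7/23 ≈ -18.175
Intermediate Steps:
I(L) = √(3 + L)
g = -1/23 (g = 1/(-23) = -1/23 ≈ -0.043478)
h(l, T) = T*√7 (h(l, T) = √(3 + 4)*T = √7*T = T*√7)
h(n(3), g)*158 = -√7/23*158 = -158*√7/23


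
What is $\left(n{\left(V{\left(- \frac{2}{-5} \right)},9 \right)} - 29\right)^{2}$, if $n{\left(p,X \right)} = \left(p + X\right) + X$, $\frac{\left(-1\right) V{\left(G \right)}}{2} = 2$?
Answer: $225$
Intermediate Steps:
$V{\left(G \right)} = -4$ ($V{\left(G \right)} = \left(-2\right) 2 = -4$)
$n{\left(p,X \right)} = p + 2 X$ ($n{\left(p,X \right)} = \left(X + p\right) + X = p + 2 X$)
$\left(n{\left(V{\left(- \frac{2}{-5} \right)},9 \right)} - 29\right)^{2} = \left(\left(-4 + 2 \cdot 9\right) - 29\right)^{2} = \left(\left(-4 + 18\right) + \left(-73 + 44\right)\right)^{2} = \left(14 - 29\right)^{2} = \left(-15\right)^{2} = 225$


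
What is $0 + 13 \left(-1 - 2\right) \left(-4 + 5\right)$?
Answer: $-39$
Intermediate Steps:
$0 + 13 \left(-1 - 2\right) \left(-4 + 5\right) = 0 + 13 \left(\left(-3\right) 1\right) = 0 + 13 \left(-3\right) = 0 - 39 = -39$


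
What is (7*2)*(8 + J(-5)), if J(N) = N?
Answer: 42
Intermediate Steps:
(7*2)*(8 + J(-5)) = (7*2)*(8 - 5) = 14*3 = 42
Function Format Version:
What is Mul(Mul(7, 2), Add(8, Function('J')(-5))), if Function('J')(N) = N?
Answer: 42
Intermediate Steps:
Mul(Mul(7, 2), Add(8, Function('J')(-5))) = Mul(Mul(7, 2), Add(8, -5)) = Mul(14, 3) = 42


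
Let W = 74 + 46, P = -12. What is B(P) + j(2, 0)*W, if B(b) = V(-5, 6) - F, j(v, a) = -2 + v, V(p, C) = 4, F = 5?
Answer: -1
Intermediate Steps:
B(b) = -1 (B(b) = 4 - 1*5 = 4 - 5 = -1)
W = 120
B(P) + j(2, 0)*W = -1 + (-2 + 2)*120 = -1 + 0*120 = -1 + 0 = -1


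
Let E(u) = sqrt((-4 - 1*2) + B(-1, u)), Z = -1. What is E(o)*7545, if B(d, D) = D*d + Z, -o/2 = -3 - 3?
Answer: 7545*I*sqrt(19) ≈ 32888.0*I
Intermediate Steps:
o = 12 (o = -2*(-3 - 3) = -2*(-6) = 12)
B(d, D) = -1 + D*d (B(d, D) = D*d - 1 = -1 + D*d)
E(u) = sqrt(-7 - u) (E(u) = sqrt((-4 - 1*2) + (-1 + u*(-1))) = sqrt((-4 - 2) + (-1 - u)) = sqrt(-6 + (-1 - u)) = sqrt(-7 - u))
E(o)*7545 = sqrt(-7 - 1*12)*7545 = sqrt(-7 - 12)*7545 = sqrt(-19)*7545 = (I*sqrt(19))*7545 = 7545*I*sqrt(19)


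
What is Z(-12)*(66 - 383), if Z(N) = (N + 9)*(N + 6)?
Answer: -5706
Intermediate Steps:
Z(N) = (6 + N)*(9 + N) (Z(N) = (9 + N)*(6 + N) = (6 + N)*(9 + N))
Z(-12)*(66 - 383) = (54 + (-12)**2 + 15*(-12))*(66 - 383) = (54 + 144 - 180)*(-317) = 18*(-317) = -5706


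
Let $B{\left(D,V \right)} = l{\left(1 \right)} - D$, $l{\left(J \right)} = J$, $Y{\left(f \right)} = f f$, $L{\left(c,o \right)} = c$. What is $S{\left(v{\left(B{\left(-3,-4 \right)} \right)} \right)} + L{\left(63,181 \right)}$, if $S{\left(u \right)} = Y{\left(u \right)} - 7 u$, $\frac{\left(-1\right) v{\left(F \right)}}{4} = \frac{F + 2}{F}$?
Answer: $141$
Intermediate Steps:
$Y{\left(f \right)} = f^{2}$
$B{\left(D,V \right)} = 1 - D$
$v{\left(F \right)} = - \frac{4 \left(2 + F\right)}{F}$ ($v{\left(F \right)} = - 4 \frac{F + 2}{F} = - 4 \frac{2 + F}{F} = - \frac{4 \left(2 + F\right)}{F}$)
$S{\left(u \right)} = u^{2} - 7 u$
$S{\left(v{\left(B{\left(-3,-4 \right)} \right)} \right)} + L{\left(63,181 \right)} = \left(-4 - \frac{8}{1 - -3}\right) \left(-7 - \left(4 + \frac{8}{1 - -3}\right)\right) + 63 = \left(-4 - \frac{8}{1 + 3}\right) \left(-7 - \left(4 + \frac{8}{1 + 3}\right)\right) + 63 = \left(-4 - \frac{8}{4}\right) \left(-7 - \left(4 + \frac{8}{4}\right)\right) + 63 = \left(-4 - 2\right) \left(-7 - 6\right) + 63 = - 6 \left(-7 - 6\right) + 63 = \left(-6\right) \left(-13\right) + 63 = 78 + 63 = 141$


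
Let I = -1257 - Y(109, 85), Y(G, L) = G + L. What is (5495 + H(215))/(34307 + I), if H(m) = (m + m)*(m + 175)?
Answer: 173195/32856 ≈ 5.2713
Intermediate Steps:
H(m) = 2*m*(175 + m) (H(m) = (2*m)*(175 + m) = 2*m*(175 + m))
I = -1451 (I = -1257 - (109 + 85) = -1257 - 1*194 = -1257 - 194 = -1451)
(5495 + H(215))/(34307 + I) = (5495 + 2*215*(175 + 215))/(34307 - 1451) = (5495 + 2*215*390)/32856 = (5495 + 167700)*(1/32856) = 173195*(1/32856) = 173195/32856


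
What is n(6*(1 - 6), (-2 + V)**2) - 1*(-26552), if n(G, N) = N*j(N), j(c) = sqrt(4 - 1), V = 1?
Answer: 26552 + sqrt(3) ≈ 26554.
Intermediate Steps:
j(c) = sqrt(3)
n(G, N) = N*sqrt(3)
n(6*(1 - 6), (-2 + V)**2) - 1*(-26552) = (-2 + 1)**2*sqrt(3) - 1*(-26552) = (-1)**2*sqrt(3) + 26552 = 1*sqrt(3) + 26552 = sqrt(3) + 26552 = 26552 + sqrt(3)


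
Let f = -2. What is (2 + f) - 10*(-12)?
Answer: 120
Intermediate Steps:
(2 + f) - 10*(-12) = (2 - 2) - 10*(-12) = 0 + 120 = 120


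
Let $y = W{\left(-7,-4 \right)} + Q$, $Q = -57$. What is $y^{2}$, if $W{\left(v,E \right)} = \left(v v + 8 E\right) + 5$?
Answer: $1225$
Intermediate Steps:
$W{\left(v,E \right)} = 5 + v^{2} + 8 E$ ($W{\left(v,E \right)} = \left(v^{2} + 8 E\right) + 5 = 5 + v^{2} + 8 E$)
$y = -35$ ($y = \left(5 + \left(-7\right)^{2} + 8 \left(-4\right)\right) - 57 = \left(5 + 49 - 32\right) - 57 = 22 - 57 = -35$)
$y^{2} = \left(-35\right)^{2} = 1225$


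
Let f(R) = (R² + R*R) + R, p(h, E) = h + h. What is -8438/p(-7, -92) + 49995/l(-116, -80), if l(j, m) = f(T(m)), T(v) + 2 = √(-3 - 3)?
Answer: (29533*√6 + 324651*I)/(7*(-6*I + 7*√6)) ≈ -306.29 + 2597.7*I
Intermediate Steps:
p(h, E) = 2*h
T(v) = -2 + I*√6 (T(v) = -2 + √(-3 - 3) = -2 + √(-6) = -2 + I*√6)
f(R) = R + 2*R² (f(R) = (R² + R²) + R = 2*R² + R = R + 2*R²)
l(j, m) = (-3 + 2*I*√6)*(-2 + I*√6) (l(j, m) = (-2 + I*√6)*(1 + 2*(-2 + I*√6)) = (-2 + I*√6)*(1 + (-4 + 2*I*√6)) = (-2 + I*√6)*(-3 + 2*I*√6) = (-3 + 2*I*√6)*(-2 + I*√6))
-8438/p(-7, -92) + 49995/l(-116, -80) = -8438/(2*(-7)) + 49995/(-6 - 7*I*√6) = -8438/(-14) + 49995/(-6 - 7*I*√6) = -8438*(-1/14) + 49995/(-6 - 7*I*√6) = 4219/7 + 49995/(-6 - 7*I*√6)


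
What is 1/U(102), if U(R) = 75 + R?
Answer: 1/177 ≈ 0.0056497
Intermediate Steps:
1/U(102) = 1/(75 + 102) = 1/177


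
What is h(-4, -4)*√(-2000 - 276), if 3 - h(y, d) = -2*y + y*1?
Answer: -2*I*√569 ≈ -47.707*I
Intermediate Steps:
h(y, d) = 3 + y (h(y, d) = 3 - (-2*y + y*1) = 3 - (-2*y + y) = 3 - (-1)*y = 3 + y)
h(-4, -4)*√(-2000 - 276) = (3 - 4)*√(-2000 - 276) = -√(-2276) = -2*I*√569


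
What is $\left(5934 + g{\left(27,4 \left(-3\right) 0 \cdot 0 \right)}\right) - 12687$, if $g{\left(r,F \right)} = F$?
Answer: $-6753$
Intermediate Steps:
$\left(5934 + g{\left(27,4 \left(-3\right) 0 \cdot 0 \right)}\right) - 12687 = \left(5934 + 4 \left(-3\right) 0 \cdot 0\right) - 12687 = \left(5934 - 0\right) - 12687 = \left(5934 + 0\right) - 12687 = 5934 - 12687 = -6753$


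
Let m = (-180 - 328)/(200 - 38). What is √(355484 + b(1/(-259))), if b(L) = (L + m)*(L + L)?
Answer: √1931544130258/2331 ≈ 596.22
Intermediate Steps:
m = -254/81 (m = -508/162 = -508*1/162 = -254/81 ≈ -3.1358)
b(L) = 2*L*(-254/81 + L) (b(L) = (L - 254/81)*(L + L) = (-254/81 + L)*(2*L) = 2*L*(-254/81 + L))
√(355484 + b(1/(-259))) = √(355484 + (2/81)*(-254 + 81/(-259))/(-259)) = √(355484 + (2/81)*(-1/259)*(-254 + 81*(-1/259))) = √(355484 + (2/81)*(-1/259)*(-254 - 81/259)) = √(355484 + (2/81)*(-1/259)*(-65867/259)) = √(355484 + 131734/5433561) = √(1931544130258/5433561) = √1931544130258/2331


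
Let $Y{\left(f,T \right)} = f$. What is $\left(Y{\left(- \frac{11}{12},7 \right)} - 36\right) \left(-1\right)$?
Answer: $\frac{443}{12} \approx 36.917$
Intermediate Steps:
$\left(Y{\left(- \frac{11}{12},7 \right)} - 36\right) \left(-1\right) = \left(- \frac{11}{12} - 36\right) \left(-1\right) = \left(- \frac{443}{12}\right) \left(-1\right) = \frac{443}{12}$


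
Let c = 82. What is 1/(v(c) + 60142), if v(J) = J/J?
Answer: 1/60143 ≈ 1.6627e-5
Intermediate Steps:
v(J) = 1
1/(v(c) + 60142) = 1/(1 + 60142) = 1/60143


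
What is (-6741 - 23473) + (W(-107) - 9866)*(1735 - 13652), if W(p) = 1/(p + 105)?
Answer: 235097733/2 ≈ 1.1755e+8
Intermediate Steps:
W(p) = 1/(105 + p)
(-6741 - 23473) + (W(-107) - 9866)*(1735 - 13652) = (-6741 - 23473) + (1/(105 - 107) - 9866)*(1735 - 13652) = -30214 + (1/(-2) - 9866)*(-11917) = -30214 + (-1/2 - 9866)*(-11917) = -30214 - 19733/2*(-11917) = -30214 + 235158161/2 = 235097733/2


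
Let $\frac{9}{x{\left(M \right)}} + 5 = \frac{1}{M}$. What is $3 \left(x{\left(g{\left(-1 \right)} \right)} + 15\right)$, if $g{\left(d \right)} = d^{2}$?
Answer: $\frac{153}{4} \approx 38.25$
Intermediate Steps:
$x{\left(M \right)} = \frac{9}{-5 + \frac{1}{M}}$
$3 \left(x{\left(g{\left(-1 \right)} \right)} + 15\right) = 3 \left(- \frac{9 \left(-1\right)^{2}}{-1 + 5 \left(-1\right)^{2}} + 15\right) = 3 \left(\left(-9\right) 1 \frac{1}{-1 + 5 \cdot 1} + 15\right) = 3 \left(\left(-9\right) 1 \frac{1}{-1 + 5} + 15\right) = 3 \left(\left(-9\right) 1 \cdot \frac{1}{4} + 15\right) = 3 \left(- \frac{9}{4} + 15\right) = 3 \cdot \frac{51}{4} = \frac{153}{4}$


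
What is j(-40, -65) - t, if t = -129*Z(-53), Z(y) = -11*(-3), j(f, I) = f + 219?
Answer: 4436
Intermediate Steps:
j(f, I) = 219 + f
Z(y) = 33
t = -4257 (t = -129*33 = -4257)
j(-40, -65) - t = (219 - 40) - 1*(-4257) = 179 + 4257 = 4436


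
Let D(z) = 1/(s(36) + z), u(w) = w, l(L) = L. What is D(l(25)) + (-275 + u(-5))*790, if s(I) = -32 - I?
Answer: -9511601/43 ≈ -2.2120e+5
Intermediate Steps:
D(z) = 1/(-68 + z) (D(z) = 1/((-32 - 1*36) + z) = 1/((-32 - 36) + z) = 1/(-68 + z))
D(l(25)) + (-275 + u(-5))*790 = 1/(-68 + 25) + (-275 - 5)*790 = 1/(-43) - 280*790 = -1/43 - 221200 = -9511601/43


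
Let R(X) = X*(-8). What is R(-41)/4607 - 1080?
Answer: -4975232/4607 ≈ -1079.9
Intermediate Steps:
R(X) = -8*X
R(-41)/4607 - 1080 = -8*(-41)/4607 - 1080 = 328*(1/4607) - 1080 = 328/4607 - 1080 = -4975232/4607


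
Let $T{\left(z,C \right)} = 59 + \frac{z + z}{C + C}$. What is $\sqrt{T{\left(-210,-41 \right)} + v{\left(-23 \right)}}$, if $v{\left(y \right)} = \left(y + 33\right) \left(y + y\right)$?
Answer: $\frac{i \sqrt{665471}}{41} \approx 19.897 i$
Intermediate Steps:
$v{\left(y \right)} = 2 y \left(33 + y\right)$ ($v{\left(y \right)} = \left(33 + y\right) 2 y = 2 y \left(33 + y\right)$)
$T{\left(z,C \right)} = 59 + \frac{z}{C}$ ($T{\left(z,C \right)} = 59 + \frac{2 z}{2 C} = 59 + 2 z \frac{1}{2 C} = 59 + \frac{z}{C}$)
$\sqrt{T{\left(-210,-41 \right)} + v{\left(-23 \right)}} = \sqrt{\left(59 - \frac{210}{-41}\right) + 2 \left(-23\right) \left(33 - 23\right)} = \sqrt{\left(59 - - \frac{210}{41}\right) + 2 \left(-23\right) 10} = \sqrt{\left(59 + \frac{210}{41}\right) - 460} = \sqrt{\frac{2629}{41} - 460} = \sqrt{- \frac{16231}{41}} = \frac{i \sqrt{665471}}{41}$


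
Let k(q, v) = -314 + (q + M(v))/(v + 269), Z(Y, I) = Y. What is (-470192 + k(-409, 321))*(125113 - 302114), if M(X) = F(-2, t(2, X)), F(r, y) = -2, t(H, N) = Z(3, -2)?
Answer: 49135291925951/590 ≈ 8.3280e+10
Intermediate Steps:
t(H, N) = 3
M(X) = -2
k(q, v) = -314 + (-2 + q)/(269 + v) (k(q, v) = -314 + (q - 2)/(v + 269) = -314 + (-2 + q)/(269 + v))
(-470192 + k(-409, 321))*(125113 - 302114) = (-470192 + (-84468 - 409 - 314*321)/(269 + 321))*(125113 - 302114) = (-470192 + (-84468 - 409 - 100794)/590)*(-177001) = (-470192 + (1/590)*(-185671))*(-177001) = (-470192 - 185671/590)*(-177001) = -277598951/590*(-177001) = 49135291925951/590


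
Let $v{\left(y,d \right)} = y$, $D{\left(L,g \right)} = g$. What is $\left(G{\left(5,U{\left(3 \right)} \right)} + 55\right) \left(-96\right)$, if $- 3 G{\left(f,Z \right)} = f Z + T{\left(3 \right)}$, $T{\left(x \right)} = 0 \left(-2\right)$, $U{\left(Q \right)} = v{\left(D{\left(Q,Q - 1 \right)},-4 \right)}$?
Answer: $-4960$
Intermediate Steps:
$U{\left(Q \right)} = -1 + Q$ ($U{\left(Q \right)} = Q - 1 = -1 + Q$)
$T{\left(x \right)} = 0$
$G{\left(f,Z \right)} = - \frac{Z f}{3}$ ($G{\left(f,Z \right)} = - \frac{f Z + 0}{3} = - \frac{Z f + 0}{3} = - \frac{Z f}{3}$)
$\left(G{\left(5,U{\left(3 \right)} \right)} + 55\right) \left(-96\right) = \left(\left(- \frac{1}{3}\right) \left(-1 + 3\right) 5 + 55\right) \left(-96\right) = \left(\left(- \frac{1}{3}\right) 2 \cdot 5 + 55\right) \left(-96\right) = \left(- \frac{10}{3} + 55\right) \left(-96\right) = \frac{155}{3} \left(-96\right) = -4960$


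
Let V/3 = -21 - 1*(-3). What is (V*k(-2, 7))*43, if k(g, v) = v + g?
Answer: -11610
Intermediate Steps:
k(g, v) = g + v
V = -54 (V = 3*(-21 - 1*(-3)) = 3*(-21 + 3) = 3*(-18) = -54)
(V*k(-2, 7))*43 = -54*(-2 + 7)*43 = -54*5*43 = -270*43 = -11610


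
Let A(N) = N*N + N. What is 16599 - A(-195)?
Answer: -21231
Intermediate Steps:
A(N) = N + N² (A(N) = N² + N = N + N²)
16599 - A(-195) = 16599 - (-195)*(1 - 195) = 16599 - (-195)*(-194) = 16599 - 1*37830 = 16599 - 37830 = -21231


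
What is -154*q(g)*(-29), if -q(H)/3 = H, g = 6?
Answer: -80388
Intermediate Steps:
q(H) = -3*H
-154*q(g)*(-29) = -(-462)*6*(-29) = -154*(-18)*(-29) = 2772*(-29) = -80388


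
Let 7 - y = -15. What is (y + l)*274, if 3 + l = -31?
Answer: -3288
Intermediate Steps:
l = -34 (l = -3 - 31 = -34)
y = 22 (y = 7 - 1*(-15) = 7 + 15 = 22)
(y + l)*274 = (22 - 34)*274 = -12*274 = -3288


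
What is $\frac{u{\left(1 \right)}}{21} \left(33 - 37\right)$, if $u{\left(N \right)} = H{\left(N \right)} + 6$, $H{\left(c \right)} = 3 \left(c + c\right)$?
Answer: $- \frac{16}{7} \approx -2.2857$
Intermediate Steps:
$H{\left(c \right)} = 6 c$ ($H{\left(c \right)} = 3 \cdot 2 c = 6 c$)
$u{\left(N \right)} = 6 + 6 N$ ($u{\left(N \right)} = 6 N + 6 = 6 + 6 N$)
$\frac{u{\left(1 \right)}}{21} \left(33 - 37\right) = \frac{6 + 6 \cdot 1}{21} \left(33 - 37\right) = \left(6 + 6\right) \frac{1}{21} \left(-4\right) = 12 \cdot \frac{1}{21} \left(-4\right) = \frac{4}{7} \left(-4\right) = - \frac{16}{7}$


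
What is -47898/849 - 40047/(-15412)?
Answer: -234734691/4361596 ≈ -53.819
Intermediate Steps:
-47898/849 - 40047/(-15412) = -47898*1/849 - 40047*(-1/15412) = -15966/283 + 40047/15412 = -234734691/4361596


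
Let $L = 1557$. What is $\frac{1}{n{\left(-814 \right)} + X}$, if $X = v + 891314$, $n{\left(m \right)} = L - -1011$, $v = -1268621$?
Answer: $- \frac{1}{374739} \approx -2.6685 \cdot 10^{-6}$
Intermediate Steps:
$n{\left(m \right)} = 2568$ ($n{\left(m \right)} = 1557 - -1011 = 1557 + 1011 = 2568$)
$X = -377307$ ($X = -1268621 + 891314 = -377307$)
$\frac{1}{n{\left(-814 \right)} + X} = \frac{1}{2568 - 377307} = \frac{1}{-374739} = - \frac{1}{374739}$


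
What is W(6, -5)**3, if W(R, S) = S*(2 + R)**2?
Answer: -32768000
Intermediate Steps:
W(6, -5)**3 = (-5*(2 + 6)**2)**3 = (-5*8**2)**3 = (-5*64)**3 = (-320)**3 = -32768000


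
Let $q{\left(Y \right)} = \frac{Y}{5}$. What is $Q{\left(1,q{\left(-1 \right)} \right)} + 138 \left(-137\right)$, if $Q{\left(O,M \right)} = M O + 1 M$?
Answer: $- \frac{94532}{5} \approx -18906.0$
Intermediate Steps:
$q{\left(Y \right)} = \frac{Y}{5}$ ($q{\left(Y \right)} = Y \frac{1}{5} = \frac{Y}{5}$)
$Q{\left(O,M \right)} = M + M O$ ($Q{\left(O,M \right)} = M O + M = M + M O$)
$Q{\left(1,q{\left(-1 \right)} \right)} + 138 \left(-137\right) = \frac{1}{5} \left(-1\right) \left(1 + 1\right) + 138 \left(-137\right) = \left(- \frac{1}{5}\right) 2 - 18906 = - \frac{2}{5} - 18906 = - \frac{94532}{5}$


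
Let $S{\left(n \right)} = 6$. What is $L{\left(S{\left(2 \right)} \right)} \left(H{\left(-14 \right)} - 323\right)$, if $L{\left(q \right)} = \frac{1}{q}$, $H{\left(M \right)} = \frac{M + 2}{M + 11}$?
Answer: $- \frac{319}{6} \approx -53.167$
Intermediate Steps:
$H{\left(M \right)} = \frac{2 + M}{11 + M}$
$L{\left(S{\left(2 \right)} \right)} \left(H{\left(-14 \right)} - 323\right) = \frac{\frac{2 - 14}{11 - 14} - 323}{6} = \frac{\frac{1}{-3} \left(-12\right) - 323}{6} = \frac{\left(- \frac{1}{3}\right) \left(-12\right) - 323}{6} = \frac{4 - 323}{6} = \frac{1}{6} \left(-319\right) = - \frac{319}{6}$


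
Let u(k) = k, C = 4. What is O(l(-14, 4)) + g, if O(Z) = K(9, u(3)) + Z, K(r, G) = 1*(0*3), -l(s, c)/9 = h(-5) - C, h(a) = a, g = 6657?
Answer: 6738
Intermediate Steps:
l(s, c) = 81 (l(s, c) = -9*(-5 - 1*4) = -9*(-5 - 4) = -9*(-9) = 81)
K(r, G) = 0 (K(r, G) = 1*0 = 0)
O(Z) = Z (O(Z) = 0 + Z = Z)
O(l(-14, 4)) + g = 81 + 6657 = 6738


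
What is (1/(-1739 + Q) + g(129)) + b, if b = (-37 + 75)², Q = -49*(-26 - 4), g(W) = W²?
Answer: 4864864/269 ≈ 18085.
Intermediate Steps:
Q = 1470 (Q = -49*(-30) = 1470)
b = 1444 (b = 38² = 1444)
(1/(-1739 + Q) + g(129)) + b = (1/(-1739 + 1470) + 129²) + 1444 = (1/(-269) + 16641) + 1444 = (-1/269 + 16641) + 1444 = 4476428/269 + 1444 = 4864864/269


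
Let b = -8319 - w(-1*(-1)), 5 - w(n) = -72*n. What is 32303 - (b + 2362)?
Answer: 38337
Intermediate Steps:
w(n) = 5 + 72*n (w(n) = 5 - (-72)*n = 5 + 72*n)
b = -8396 (b = -8319 - (5 + 72*(-1*(-1))) = -8319 - (5 + 72*1) = -8319 - (5 + 72) = -8319 - 1*77 = -8319 - 77 = -8396)
32303 - (b + 2362) = 32303 - (-8396 + 2362) = 32303 - 1*(-6034) = 32303 + 6034 = 38337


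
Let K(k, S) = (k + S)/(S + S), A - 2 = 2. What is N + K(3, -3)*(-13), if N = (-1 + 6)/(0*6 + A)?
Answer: 5/4 ≈ 1.2500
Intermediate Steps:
A = 4 (A = 2 + 2 = 4)
K(k, S) = (S + k)/(2*S) (K(k, S) = (S + k)/((2*S)) = (S + k)*(1/(2*S)) = (S + k)/(2*S))
N = 5/4 (N = (-1 + 6)/(0*6 + 4) = 5/(0 + 4) = 5/4 ≈ 1.2500)
N + K(3, -3)*(-13) = 5/4 + ((½)*(-3 + 3)/(-3))*(-13) = 5/4 + ((½)*(-⅓)*0)*(-13) = 5/4 + 0*(-13) = 5/4 + 0 = 5/4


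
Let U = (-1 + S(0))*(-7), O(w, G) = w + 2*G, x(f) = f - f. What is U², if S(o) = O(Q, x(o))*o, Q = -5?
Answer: 49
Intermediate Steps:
x(f) = 0
S(o) = -5*o (S(o) = (-5 + 2*0)*o = (-5 + 0)*o = -5*o)
U = 7 (U = (-1 - 5*0)*(-7) = (-1 + 0)*(-7) = -1*(-7) = 7)
U² = 7² = 49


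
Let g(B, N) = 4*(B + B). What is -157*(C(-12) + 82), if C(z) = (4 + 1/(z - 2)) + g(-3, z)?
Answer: -136119/14 ≈ -9722.8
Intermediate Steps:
g(B, N) = 8*B (g(B, N) = 4*(2*B) = 8*B)
C(z) = -20 + 1/(-2 + z) (C(z) = (4 + 1/(z - 2)) + 8*(-3) = (4 + 1/(-2 + z)) - 24 = -20 + 1/(-2 + z))
-157*(C(-12) + 82) = -157*((41 - 20*(-12))/(-2 - 12) + 82) = -157*((41 + 240)/(-14) + 82) = -157*(-1/14*281 + 82) = -157*(-281/14 + 82) = -157*867/14 = -136119/14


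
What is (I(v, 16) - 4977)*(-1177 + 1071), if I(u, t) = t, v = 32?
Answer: 525866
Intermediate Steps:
(I(v, 16) - 4977)*(-1177 + 1071) = (16 - 4977)*(-1177 + 1071) = -4961*(-106) = 525866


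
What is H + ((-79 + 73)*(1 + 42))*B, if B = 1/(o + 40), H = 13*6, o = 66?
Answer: 4005/53 ≈ 75.566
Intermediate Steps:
H = 78
B = 1/106 (B = 1/(66 + 40) = 1/106 ≈ 0.0094340)
H + ((-79 + 73)*(1 + 42))*B = 78 + ((-79 + 73)*(1 + 42))*(1/106) = 78 - 6*43*(1/106) = 78 - 258*1/106 = 78 - 129/53 = 4005/53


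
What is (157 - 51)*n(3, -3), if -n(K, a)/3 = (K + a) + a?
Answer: 954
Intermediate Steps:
n(K, a) = -6*a - 3*K (n(K, a) = -3*((K + a) + a) = -3*(K + 2*a) = -6*a - 3*K)
(157 - 51)*n(3, -3) = (157 - 51)*(-6*(-3) - 3*3) = 106*(18 - 9) = 106*9 = 954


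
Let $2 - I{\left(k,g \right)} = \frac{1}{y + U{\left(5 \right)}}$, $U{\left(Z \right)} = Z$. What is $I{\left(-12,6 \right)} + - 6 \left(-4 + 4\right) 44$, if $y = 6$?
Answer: $\frac{21}{11} \approx 1.9091$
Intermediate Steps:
$I{\left(k,g \right)} = \frac{21}{11}$ ($I{\left(k,g \right)} = 2 - \frac{1}{6 + 5} = 2 - \frac{1}{11} = \frac{21}{11}$)
$I{\left(-12,6 \right)} + - 6 \left(-4 + 4\right) 44 = \frac{21}{11} + - 6 \left(-4 + 4\right) 44 = \frac{21}{11} + \left(-6\right) 0 \cdot 44 = \frac{21}{11} + 0 \cdot 44 = \frac{21}{11} + 0 = \frac{21}{11}$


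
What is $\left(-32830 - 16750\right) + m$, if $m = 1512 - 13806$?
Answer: $-61874$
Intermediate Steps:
$m = -12294$
$\left(-32830 - 16750\right) + m = \left(-32830 - 16750\right) - 12294 = -49580 - 12294 = -61874$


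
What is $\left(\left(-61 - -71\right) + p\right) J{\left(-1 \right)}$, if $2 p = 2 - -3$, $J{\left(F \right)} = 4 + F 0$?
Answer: $50$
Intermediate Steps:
$J{\left(F \right)} = 4$ ($J{\left(F \right)} = 4 + 0 = 4$)
$p = \frac{5}{2}$ ($p = \frac{2 - -3}{2} = \frac{2 + 3}{2} = \frac{1}{2} \cdot 5 = \frac{5}{2} \approx 2.5$)
$\left(\left(-61 - -71\right) + p\right) J{\left(-1 \right)} = \left(\left(-61 - -71\right) + \frac{5}{2}\right) 4 = \left(\left(-61 + 71\right) + \frac{5}{2}\right) 4 = \left(10 + \frac{5}{2}\right) 4 = \frac{25}{2} \cdot 4 = 50$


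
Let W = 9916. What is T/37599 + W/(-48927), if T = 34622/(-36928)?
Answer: -2294937062891/11322163408224 ≈ -0.20269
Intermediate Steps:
T = -17311/18464 (T = 34622*(-1/36928) = -17311/18464 ≈ -0.93755)
T/37599 + W/(-48927) = -17311/18464/37599 + 9916/(-48927) = -17311/18464*1/37599 + 9916*(-1/48927) = -17311/694227936 - 9916/48927 = -2294937062891/11322163408224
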